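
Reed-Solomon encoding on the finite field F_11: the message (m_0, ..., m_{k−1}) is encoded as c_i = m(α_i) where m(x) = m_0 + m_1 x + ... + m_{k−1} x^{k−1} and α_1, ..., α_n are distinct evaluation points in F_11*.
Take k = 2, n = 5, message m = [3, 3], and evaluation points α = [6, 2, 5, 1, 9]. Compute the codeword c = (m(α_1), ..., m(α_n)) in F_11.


c = [10, 9, 7, 6, 8]

Message polynomial: m(x) = 3 + 3·x (mod 11).
For each evaluation point α_i, compute m(α_i) mod 11:
  α_1 = 6: Horner steps 3 → 10, so m(6) = 10.
  α_2 = 2: Horner steps 3 → 9, so m(2) = 9.
  α_3 = 5: Horner steps 3 → 7, so m(5) = 7.
  α_4 = 1: Horner steps 3 → 6, so m(1) = 6.
  α_5 = 9: Horner steps 3 → 8, so m(9) = 8.
Codeword c = [10, 9, 7, 6, 8] ∈ F_11^5.


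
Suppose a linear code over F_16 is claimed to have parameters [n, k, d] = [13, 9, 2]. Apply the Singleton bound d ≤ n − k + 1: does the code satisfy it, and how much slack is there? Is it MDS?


Singleton RHS = n − k + 1 = 5, slack = 3, bound satisfied, not MDS.

Singleton bound: d ≤ n − k + 1.
Here n = 13, k = 9, so n − k + 1 = 5.
Given d = 2, check d ≤ 5: YES.
Slack = (n − k + 1) − d = 3.
The code is NOT MDS (slack = 3 > 0).
Description: the claimed parameters are [13, 9, 2]_16; such a code would be non-MDS.


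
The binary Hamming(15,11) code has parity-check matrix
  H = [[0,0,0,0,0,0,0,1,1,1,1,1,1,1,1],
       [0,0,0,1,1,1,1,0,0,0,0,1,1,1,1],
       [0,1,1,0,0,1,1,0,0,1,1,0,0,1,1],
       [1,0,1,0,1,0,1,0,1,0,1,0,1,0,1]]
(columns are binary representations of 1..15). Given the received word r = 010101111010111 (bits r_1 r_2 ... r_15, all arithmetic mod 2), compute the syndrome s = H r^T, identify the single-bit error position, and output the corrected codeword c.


s = (0, 0, 0, 1)^T, error position = 1, corrected codeword c = 110101111010111

Compute s = H r^T mod 2 one row at a time:
  s_1 = 1 + 1 + 0 + 1 + 0 + 1 + 1 + 1 = 6 ≡ 0 (mod 2).
  s_2 = 1 + 0 + 1 + 1 + 0 + 1 + 1 + 1 = 6 ≡ 0 (mod 2).
  s_3 = 1 + 0 + 1 + 1 + 0 + 1 + 1 + 1 = 6 ≡ 0 (mod 2).
  s_4 = 0 + 0 + 0 + 1 + 1 + 1 + 1 + 1 = 5 ≡ 1 (mod 2).
s = (0, 0, 0, 1)^T — this equals column 1 of H (binary 0001), so error is at position 1.
Correct: flip bit 1 of r = 010101111010111 to get c = 110101111010111.


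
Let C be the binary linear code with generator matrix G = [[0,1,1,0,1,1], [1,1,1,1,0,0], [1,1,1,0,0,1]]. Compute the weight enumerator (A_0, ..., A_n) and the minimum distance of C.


Weight distribution: A_0 = 1, A_2 = 2, A_4 = 5. Minimum distance d = 2.

Enumerate all 2^3 = 8 messages m ∈ F_2^3.
For each, compute codeword c = mG in F_2^6, then tally its weight.
  m = 000 → c = 000000, weight = 0.
  m = 100 → c = 011011, weight = 4.
  m = 010 → c = 111100, weight = 4.
  m = 110 → c = 100111, weight = 4.
  m = 001 → c = 111001, weight = 4.
  m = 101 → c = 100010, weight = 2.
  m = 011 → c = 000101, weight = 2.
  m = 111 → c = 011110, weight = 4.
Tally weights:
  weight 0: 1 codewords.
  weight 2: 2 codewords.
  weight 4: 5 codewords.
Minimum distance d = smallest w > 0 with A_w > 0 = 2.
Sanity: Σ A_w = 8 = 2^3 = 8 ✓.


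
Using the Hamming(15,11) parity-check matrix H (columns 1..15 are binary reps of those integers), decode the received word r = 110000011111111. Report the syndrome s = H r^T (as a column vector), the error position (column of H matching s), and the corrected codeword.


s = (0, 0, 1, 1)^T, error position = 3, corrected codeword c = 111000011111111

Compute s = H r^T mod 2 one row at a time:
  s_1 = 1 + 1 + 1 + 1 + 1 + 1 + 1 + 1 = 8 ≡ 0 (mod 2).
  s_2 = 0 + 0 + 0 + 0 + 1 + 1 + 1 + 1 = 4 ≡ 0 (mod 2).
  s_3 = 1 + 0 + 0 + 0 + 1 + 1 + 1 + 1 = 5 ≡ 1 (mod 2).
  s_4 = 1 + 0 + 0 + 0 + 1 + 1 + 1 + 1 = 5 ≡ 1 (mod 2).
s = (0, 0, 1, 1)^T — this equals column 3 of H (binary 0011), so error is at position 3.
Correct: flip bit 3 of r = 110000011111111 to get c = 111000011111111.


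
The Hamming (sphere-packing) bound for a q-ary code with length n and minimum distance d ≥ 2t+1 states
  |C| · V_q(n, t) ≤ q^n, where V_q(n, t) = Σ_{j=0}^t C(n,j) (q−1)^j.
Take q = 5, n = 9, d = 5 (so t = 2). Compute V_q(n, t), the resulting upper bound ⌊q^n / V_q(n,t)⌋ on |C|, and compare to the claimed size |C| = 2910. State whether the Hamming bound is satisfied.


V_q(n, t) = 613, q^n = 1953125, Hamming bound = 3186, |C| = 2910 ≤ bound (satisfied).

Step 1: Compute V_q(n, t) = Σ_{j=0}^2 C(n, j) (q−1)^j.
  j = 0: C(9,0)·(4)^0 = 1·1 = 1.
  j = 1: C(9,1)·(4)^1 = 9·4 = 36.
  j = 2: C(9,2)·(4)^2 = 36·16 = 576.
  V_q(n, t) = 1 + 36 + 576 = 613.
Step 2: q^n = 5^9 = 1953125.
Step 3: Hamming bound ⌊q^n / V_q(n,t)⌋ = ⌊1953125/613⌋ = 3186.
Step 4: Compare |C| = 2910 to 3186: satisfied.
The claimed |C| lies below the Hamming bound.


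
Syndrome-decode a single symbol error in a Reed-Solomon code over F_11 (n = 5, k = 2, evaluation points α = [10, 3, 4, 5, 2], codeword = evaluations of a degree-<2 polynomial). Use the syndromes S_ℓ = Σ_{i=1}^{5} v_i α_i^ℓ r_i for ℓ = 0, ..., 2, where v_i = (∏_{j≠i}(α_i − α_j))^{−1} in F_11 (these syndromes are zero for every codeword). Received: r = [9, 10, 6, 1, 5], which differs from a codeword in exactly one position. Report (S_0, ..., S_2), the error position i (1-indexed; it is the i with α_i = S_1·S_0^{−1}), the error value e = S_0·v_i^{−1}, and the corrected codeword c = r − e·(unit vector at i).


S = (4, 1, 3), error at position 2, error magnitude e = 10, c = [9, 0, 6, 1, 5].

Step 1: column multipliers v_i = (∏_{j≠i}(α_i − α_j))^{−1} mod 11.
  i = 1 (α = 10): (10−3)(10−4)(10−5)(10−2) = 7·6·5·8 = 1680 ≡ 8, so v_1 = 8^{−1} = 7 (mod 11).
  i = 2 (α = 3): (3−10)(3−4)(3−5)(3−2) = (−7)·(−1)·(−2)·1 = −14 ≡ 8, so v_2 = 8^{−1} = 7 (mod 11).
  i = 3 (α = 4): (4−10)(4−3)(4−5)(4−2) = (−6)·1·(−1)·2 = 12 ≡ 1, so v_3 = 1^{−1} = 1 (mod 11).
  i = 4 (α = 5): (5−10)(5−3)(5−4)(5−2) = (−5)·2·1·3 = −30 ≡ 3, so v_4 = 3^{−1} = 4 (mod 11).
  i = 5 (α = 2): (2−10)(2−3)(2−4)(2−5) = (−8)·(−1)·(−2)·(−3) = 48 ≡ 4, so v_5 = 4^{−1} = 3 (mod 11).
  v = [7, 7, 1, 4, 3].
Step 2: syndromes of r = [9, 10, 6, 1, 5] (all sums mod 11).
  S_0 = Σ v_i r_i = 7·9 + 7·10 + 1·6 + 4·1 + 3·5 = 158 ≡ 4.
  S_1 = Σ v_i α_i r_i = 7·10·9 + 7·3·10 + 1·4·6 + 4·5·1 + 3·2·5 = 914 ≡ 1.
  α_i^2 mod 11 = [1, 9, 5, 3, 4].
  S_2 = Σ v_i α_i^2 r_i = 7·1·9 + 7·9·10 + 1·5·6 + 4·3·1 + 3·4·5 = 795 ≡ 3.
  S = (4, 1, 3) ≠ 0, so r is not a codeword (an error is present).
Step 3: locate the error. For a single error e at position i, S_ℓ = v_i·e·α_i^ℓ, so α_err = S_1/S_0.
  S_0^{−1} = 4^{−1} = 3 (mod 11), so α_err = 1·3 = 3 ≡ 3 = α_2. Error position i = 2.
  Consistency check: S_2/S_1 = 3·1 = 3 ≡ 3 = α_err ✓ (single-error assumption holds).
Step 4: error magnitude e = S_0/v_2 = S_0·∏_{j≠2}(α_2 − α_j) = 4·8 = 32 ≡ 10 (mod 11).
Step 5: correct position 2: c_2 = r_2 − e = 10 − 10 ≡ 0 (mod 11). Hence c = [9, 0, 6, 1, 5].
  Check: interpolating c through the α_i gives m(x) = 4 + 6·x (degree < 2) with m(α_i) = c_i for every i, so c is indeed a codeword.


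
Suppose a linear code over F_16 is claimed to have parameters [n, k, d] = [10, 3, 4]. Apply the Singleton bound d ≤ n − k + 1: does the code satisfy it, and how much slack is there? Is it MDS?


Singleton RHS = n − k + 1 = 8, slack = 4, bound satisfied, not MDS.

Singleton bound: d ≤ n − k + 1.
Here n = 10, k = 3, so n − k + 1 = 8.
Given d = 4, check d ≤ 8: YES.
Slack = (n − k + 1) − d = 4.
The code is NOT MDS (slack = 4 > 0).
Description: the claimed parameters are [10, 3, 4]_16; such a code would be non-MDS.


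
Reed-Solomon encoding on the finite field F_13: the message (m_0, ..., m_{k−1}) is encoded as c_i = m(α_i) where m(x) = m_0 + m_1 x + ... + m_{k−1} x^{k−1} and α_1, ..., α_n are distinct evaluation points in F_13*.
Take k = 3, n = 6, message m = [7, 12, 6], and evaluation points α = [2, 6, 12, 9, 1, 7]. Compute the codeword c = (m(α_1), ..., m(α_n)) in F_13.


c = [3, 9, 1, 3, 12, 8]

Message polynomial: m(x) = 7 + 12·x + 6·x^2 (mod 13).
For each evaluation point α_i, compute m(α_i) mod 13:
  α_1 = 2: Horner steps 6 → 11 → 3, so m(2) = 3.
  α_2 = 6: Horner steps 6 → 9 → 9, so m(6) = 9.
  α_3 = 12: Horner steps 6 → 6 → 1, so m(12) = 1.
  α_4 = 9: Horner steps 6 → 1 → 3, so m(9) = 3.
  α_5 = 1: Horner steps 6 → 5 → 12, so m(1) = 12.
  α_6 = 7: Horner steps 6 → 2 → 8, so m(7) = 8.
Codeword c = [3, 9, 1, 3, 12, 8] ∈ F_13^6.


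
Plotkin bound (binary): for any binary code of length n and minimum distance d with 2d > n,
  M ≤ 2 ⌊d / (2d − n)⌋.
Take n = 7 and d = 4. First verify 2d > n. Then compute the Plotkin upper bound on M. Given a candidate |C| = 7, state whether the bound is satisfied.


Plotkin bound M ≤ 8; given |C| = 7 ≤ bound (satisfied).

Check applicability: 2d = 8, n = 7.
2d − n = 1 > 0, so Plotkin applies.
Compute d/(2d−n) = 4/1 ≈ 4.0000.
⌊d/(2d−n)⌋ = 4.
Plotkin bound: M ≤ 2·4 = 8.
Given |C| = 7, check: satisfied.
This |C| is below the Plotkin bound.


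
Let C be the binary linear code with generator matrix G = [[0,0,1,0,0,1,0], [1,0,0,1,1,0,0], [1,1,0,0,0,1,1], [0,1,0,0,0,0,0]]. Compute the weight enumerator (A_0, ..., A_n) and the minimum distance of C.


Weight distribution: A_0 = 1, A_1 = 1, A_2 = 1, A_3 = 4, A_4 = 5, A_5 = 3, A_6 = 1. Minimum distance d = 1.

Enumerate all 2^4 = 16 messages m ∈ F_2^4.
For each, compute codeword c = mG in F_2^7, then tally its weight.
  m = 0000 → c = 0000000, weight = 0.
  m = 1000 → c = 0010010, weight = 2.
  m = 0100 → c = 1001100, weight = 3.
  m = 1100 → c = 1011110, weight = 5.
  m = 0010 → c = 1100011, weight = 4.
  m = 1010 → c = 1110001, weight = 4.
  m = 0110 → c = 0101111, weight = 5.
  m = 1110 → c = 0111101, weight = 5.
  m = 0001 → c = 0100000, weight = 1.
  m = 1001 → c = 0110010, weight = 3.
  m = 0101 → c = 1101100, weight = 4.
  m = 1101 → c = 1111110, weight = 6.
  m = 0011 → c = 1000011, weight = 3.
  m = 1011 → c = 1010001, weight = 3.
  m = 0111 → c = 0001111, weight = 4.
  m = 1111 → c = 0011101, weight = 4.
Tally weights:
  weight 0: 1 codewords.
  weight 1: 1 codewords.
  weight 2: 1 codewords.
  weight 3: 4 codewords.
  weight 4: 5 codewords.
  weight 5: 3 codewords.
  weight 6: 1 codewords.
Minimum distance d = smallest w > 0 with A_w > 0 = 1.
Sanity: Σ A_w = 16 = 2^4 = 16 ✓.


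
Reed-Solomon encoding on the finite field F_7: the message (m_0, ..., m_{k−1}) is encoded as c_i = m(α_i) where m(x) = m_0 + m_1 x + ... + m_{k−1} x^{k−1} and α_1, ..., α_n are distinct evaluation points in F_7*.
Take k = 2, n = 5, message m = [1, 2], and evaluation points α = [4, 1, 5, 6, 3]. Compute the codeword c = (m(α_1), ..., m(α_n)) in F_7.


c = [2, 3, 4, 6, 0]

Message polynomial: m(x) = 1 + 2·x (mod 7).
For each evaluation point α_i, compute m(α_i) mod 7:
  α_1 = 4: Horner steps 2 → 2, so m(4) = 2.
  α_2 = 1: Horner steps 2 → 3, so m(1) = 3.
  α_3 = 5: Horner steps 2 → 4, so m(5) = 4.
  α_4 = 6: Horner steps 2 → 6, so m(6) = 6.
  α_5 = 3: Horner steps 2 → 0, so m(3) = 0.
Codeword c = [2, 3, 4, 6, 0] ∈ F_7^5.


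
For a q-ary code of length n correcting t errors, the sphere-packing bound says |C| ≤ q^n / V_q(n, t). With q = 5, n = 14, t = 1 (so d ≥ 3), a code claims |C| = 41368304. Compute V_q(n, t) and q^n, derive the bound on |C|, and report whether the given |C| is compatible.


V_q(n, t) = 57, q^n = 6103515625, Hamming bound = 107079221, |C| = 41368304 ≤ bound (satisfied).

Step 1: Compute V_q(n, t) = Σ_{j=0}^1 C(n, j) (q−1)^j.
  j = 0: C(14,0)·(4)^0 = 1·1 = 1.
  j = 1: C(14,1)·(4)^1 = 14·4 = 56.
  V_q(n, t) = 1 + 56 = 57.
Step 2: q^n = 5^14 = 6103515625.
Step 3: Hamming bound ⌊q^n / V_q(n,t)⌋ = ⌊6103515625/57⌋ = 107079221.
Step 4: Compare |C| = 41368304 to 107079221: satisfied.
The claimed |C| lies below the Hamming bound.


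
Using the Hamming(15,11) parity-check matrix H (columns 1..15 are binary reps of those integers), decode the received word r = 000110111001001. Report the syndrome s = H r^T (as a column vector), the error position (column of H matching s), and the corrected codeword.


s = (0, 1, 0, 0)^T, error position = 4, corrected codeword c = 000010111001001

Compute s = H r^T mod 2 one row at a time:
  s_1 = 1 + 1 + 0 + 0 + 1 + 0 + 0 + 1 = 4 ≡ 0 (mod 2).
  s_2 = 1 + 1 + 0 + 1 + 1 + 0 + 0 + 1 = 5 ≡ 1 (mod 2).
  s_3 = 0 + 0 + 0 + 1 + 0 + 0 + 0 + 1 = 2 ≡ 0 (mod 2).
  s_4 = 0 + 0 + 1 + 1 + 1 + 0 + 0 + 1 = 4 ≡ 0 (mod 2).
s = (0, 1, 0, 0)^T — this equals column 4 of H (binary 0100), so error is at position 4.
Correct: flip bit 4 of r = 000110111001001 to get c = 000010111001001.


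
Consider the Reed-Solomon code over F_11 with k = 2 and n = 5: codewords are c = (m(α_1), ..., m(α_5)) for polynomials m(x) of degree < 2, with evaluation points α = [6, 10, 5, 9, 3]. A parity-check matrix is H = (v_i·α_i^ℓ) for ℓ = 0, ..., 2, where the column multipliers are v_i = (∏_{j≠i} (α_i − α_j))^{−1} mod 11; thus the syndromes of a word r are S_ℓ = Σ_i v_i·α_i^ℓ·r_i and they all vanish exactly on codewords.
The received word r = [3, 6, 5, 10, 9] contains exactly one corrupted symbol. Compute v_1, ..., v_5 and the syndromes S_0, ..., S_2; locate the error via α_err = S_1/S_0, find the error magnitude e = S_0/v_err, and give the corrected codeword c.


S = (7, 8, 6), error at position 4, error magnitude e = 2, c = [3, 6, 5, 8, 9].

Step 1: column multipliers v_i = (∏_{j≠i}(α_i − α_j))^{−1} mod 11.
  i = 1 (α = 6): (6−10)(6−5)(6−9)(6−3) = (−4)·1·(−3)·3 = 36 ≡ 3, so v_1 = 3^{−1} = 4 (mod 11).
  i = 2 (α = 10): (10−6)(10−5)(10−9)(10−3) = 4·5·1·7 = 140 ≡ 8, so v_2 = 8^{−1} = 7 (mod 11).
  i = 3 (α = 5): (5−6)(5−10)(5−9)(5−3) = (−1)·(−5)·(−4)·2 = −40 ≡ 4, so v_3 = 4^{−1} = 3 (mod 11).
  i = 4 (α = 9): (9−6)(9−10)(9−5)(9−3) = 3·(−1)·4·6 = −72 ≡ 5, so v_4 = 5^{−1} = 9 (mod 11).
  i = 5 (α = 3): (3−6)(3−10)(3−5)(3−9) = (−3)·(−7)·(−2)·(−6) = 252 ≡ 10, so v_5 = 10^{−1} = 10 (mod 11).
  v = [4, 7, 3, 9, 10].
Step 2: syndromes of r = [3, 6, 5, 10, 9] (all sums mod 11).
  S_0 = Σ v_i r_i = 4·3 + 7·6 + 3·5 + 9·10 + 10·9 = 249 ≡ 7.
  S_1 = Σ v_i α_i r_i = 4·6·3 + 7·10·6 + 3·5·5 + 9·9·10 + 10·3·9 = 1647 ≡ 8.
  α_i^2 mod 11 = [3, 1, 3, 4, 9].
  S_2 = Σ v_i α_i^2 r_i = 4·3·3 + 7·1·6 + 3·3·5 + 9·4·10 + 10·9·9 = 1293 ≡ 6.
  S = (7, 8, 6) ≠ 0, so r is not a codeword (an error is present).
Step 3: locate the error. For a single error e at position i, S_ℓ = v_i·e·α_i^ℓ, so α_err = S_1/S_0.
  S_0^{−1} = 7^{−1} = 8 (mod 11), so α_err = 8·8 = 64 ≡ 9 = α_4. Error position i = 4.
  Consistency check: S_2/S_1 = 6·7 = 42 ≡ 9 = α_err ✓ (single-error assumption holds).
Step 4: error magnitude e = S_0/v_4 = S_0·∏_{j≠4}(α_4 − α_j) = 7·5 = 35 ≡ 2 (mod 11).
Step 5: correct position 4: c_4 = r_4 − e = 10 − 2 ≡ 8 (mod 11). Hence c = [3, 6, 5, 8, 9].
  Check: interpolating c through the α_i gives m(x) = 4 + 9·x (degree < 2) with m(α_i) = c_i for every i, so c is indeed a codeword.


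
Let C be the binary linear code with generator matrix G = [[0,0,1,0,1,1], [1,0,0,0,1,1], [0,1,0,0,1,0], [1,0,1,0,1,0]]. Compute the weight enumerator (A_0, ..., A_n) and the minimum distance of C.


Weight distribution: A_0 = 1, A_1 = 2, A_2 = 4, A_3 = 6, A_4 = 3. Minimum distance d = 1.

Enumerate all 2^4 = 16 messages m ∈ F_2^4.
For each, compute codeword c = mG in F_2^6, then tally its weight.
  m = 0000 → c = 000000, weight = 0.
  m = 1000 → c = 001011, weight = 3.
  m = 0100 → c = 100011, weight = 3.
  m = 1100 → c = 101000, weight = 2.
  m = 0010 → c = 010010, weight = 2.
  m = 1010 → c = 011001, weight = 3.
  m = 0110 → c = 110001, weight = 3.
  m = 1110 → c = 111010, weight = 4.
  m = 0001 → c = 101010, weight = 3.
  m = 1001 → c = 100001, weight = 2.
  m = 0101 → c = 001001, weight = 2.
  m = 1101 → c = 000010, weight = 1.
  m = 0011 → c = 111000, weight = 3.
  m = 1011 → c = 110011, weight = 4.
  m = 0111 → c = 011011, weight = 4.
  m = 1111 → c = 010000, weight = 1.
Tally weights:
  weight 0: 1 codewords.
  weight 1: 2 codewords.
  weight 2: 4 codewords.
  weight 3: 6 codewords.
  weight 4: 3 codewords.
Minimum distance d = smallest w > 0 with A_w > 0 = 1.
Sanity: Σ A_w = 16 = 2^4 = 16 ✓.


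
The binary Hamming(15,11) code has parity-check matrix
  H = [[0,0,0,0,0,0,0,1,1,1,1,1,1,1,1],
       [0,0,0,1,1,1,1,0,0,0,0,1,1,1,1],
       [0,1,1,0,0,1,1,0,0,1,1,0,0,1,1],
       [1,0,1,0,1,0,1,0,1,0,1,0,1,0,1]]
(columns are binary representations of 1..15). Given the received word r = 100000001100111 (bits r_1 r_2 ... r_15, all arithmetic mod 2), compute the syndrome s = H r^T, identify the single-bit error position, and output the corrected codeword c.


s = (1, 1, 1, 0)^T, error position = 14, corrected codeword c = 100000001100101

Compute s = H r^T mod 2 one row at a time:
  s_1 = 0 + 1 + 1 + 0 + 0 + 1 + 1 + 1 = 5 ≡ 1 (mod 2).
  s_2 = 0 + 0 + 0 + 0 + 0 + 1 + 1 + 1 = 3 ≡ 1 (mod 2).
  s_3 = 0 + 0 + 0 + 0 + 1 + 0 + 1 + 1 = 3 ≡ 1 (mod 2).
  s_4 = 1 + 0 + 0 + 0 + 1 + 0 + 1 + 1 = 4 ≡ 0 (mod 2).
s = (1, 1, 1, 0)^T — this equals column 14 of H (binary 1110), so error is at position 14.
Correct: flip bit 14 of r = 100000001100111 to get c = 100000001100101.


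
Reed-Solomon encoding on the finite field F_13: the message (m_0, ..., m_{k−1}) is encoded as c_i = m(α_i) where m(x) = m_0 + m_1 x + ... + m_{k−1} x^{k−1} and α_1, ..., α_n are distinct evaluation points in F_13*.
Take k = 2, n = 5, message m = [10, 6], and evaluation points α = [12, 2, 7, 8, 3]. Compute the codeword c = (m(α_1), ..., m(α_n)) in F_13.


c = [4, 9, 0, 6, 2]

Message polynomial: m(x) = 10 + 6·x (mod 13).
For each evaluation point α_i, compute m(α_i) mod 13:
  α_1 = 12: Horner steps 6 → 4, so m(12) = 4.
  α_2 = 2: Horner steps 6 → 9, so m(2) = 9.
  α_3 = 7: Horner steps 6 → 0, so m(7) = 0.
  α_4 = 8: Horner steps 6 → 6, so m(8) = 6.
  α_5 = 3: Horner steps 6 → 2, so m(3) = 2.
Codeword c = [4, 9, 0, 6, 2] ∈ F_13^5.


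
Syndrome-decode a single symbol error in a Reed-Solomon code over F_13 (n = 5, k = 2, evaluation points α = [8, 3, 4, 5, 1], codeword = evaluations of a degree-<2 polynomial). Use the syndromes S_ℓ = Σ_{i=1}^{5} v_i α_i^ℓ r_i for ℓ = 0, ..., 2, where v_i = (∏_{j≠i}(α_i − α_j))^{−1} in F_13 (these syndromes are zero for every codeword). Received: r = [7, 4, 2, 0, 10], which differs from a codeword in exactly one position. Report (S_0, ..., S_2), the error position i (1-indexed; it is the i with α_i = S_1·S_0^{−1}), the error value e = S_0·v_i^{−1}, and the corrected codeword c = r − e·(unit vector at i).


S = (11, 11, 11), error at position 5, error magnitude e = 2, c = [7, 4, 2, 0, 8].

Step 1: column multipliers v_i = (∏_{j≠i}(α_i − α_j))^{−1} mod 13.
  i = 1 (α = 8): (8−3)(8−4)(8−5)(8−1) = 5·4·3·7 = 420 ≡ 4, so v_1 = 4^{−1} = 10 (mod 13).
  i = 2 (α = 3): (3−8)(3−4)(3−5)(3−1) = (−5)·(−1)·(−2)·2 = −20 ≡ 6, so v_2 = 6^{−1} = 11 (mod 13).
  i = 3 (α = 4): (4−8)(4−3)(4−5)(4−1) = (−4)·1·(−1)·3 = 12 ≡ 12, so v_3 = 12^{−1} = 12 (mod 13).
  i = 4 (α = 5): (5−8)(5−3)(5−4)(5−1) = (−3)·2·1·4 = −24 ≡ 2, so v_4 = 2^{−1} = 7 (mod 13).
  i = 5 (α = 1): (1−8)(1−3)(1−4)(1−5) = (−7)·(−2)·(−3)·(−4) = 168 ≡ 12, so v_5 = 12^{−1} = 12 (mod 13).
  v = [10, 11, 12, 7, 12].
Step 2: syndromes of r = [7, 4, 2, 0, 10] (all sums mod 13).
  S_0 = Σ v_i r_i = 10·7 + 11·4 + 12·2 + 7·0 + 12·10 = 258 ≡ 11.
  S_1 = Σ v_i α_i r_i = 10·8·7 + 11·3·4 + 12·4·2 + 7·5·0 + 12·1·10 = 908 ≡ 11.
  α_i^2 mod 13 = [12, 9, 3, 12, 1].
  S_2 = Σ v_i α_i^2 r_i = 10·12·7 + 11·9·4 + 12·3·2 + 7·12·0 + 12·1·10 = 1428 ≡ 11.
  S = (11, 11, 11) ≠ 0, so r is not a codeword (an error is present).
Step 3: locate the error. For a single error e at position i, S_ℓ = v_i·e·α_i^ℓ, so α_err = S_1/S_0.
  S_0^{−1} = 11^{−1} = 6 (mod 13), so α_err = 11·6 = 66 ≡ 1 = α_5. Error position i = 5.
  Consistency check: S_2/S_1 = 11·6 = 66 ≡ 1 = α_err ✓ (single-error assumption holds).
Step 4: error magnitude e = S_0/v_5 = S_0·∏_{j≠5}(α_5 − α_j) = 11·12 = 132 ≡ 2 (mod 13).
Step 5: correct position 5: c_5 = r_5 − e = 10 − 2 ≡ 8 (mod 13). Hence c = [7, 4, 2, 0, 8].
  Check: interpolating c through the α_i gives m(x) = 10 + 11·x (degree < 2) with m(α_i) = c_i for every i, so c is indeed a codeword.


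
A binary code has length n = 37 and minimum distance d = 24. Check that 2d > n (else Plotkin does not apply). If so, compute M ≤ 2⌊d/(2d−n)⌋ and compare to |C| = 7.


Plotkin bound M ≤ 4; given |C| = 7 > bound (violated).

Check applicability: 2d = 48, n = 37.
2d − n = 11 > 0, so Plotkin applies.
Compute d/(2d−n) = 24/11 ≈ 2.1818.
⌊d/(2d−n)⌋ = 2.
Plotkin bound: M ≤ 2·2 = 4.
Given |C| = 7, check: VIOLATED.
This |C| is above the Plotkin bound, so no binary code with n = 37, d = 24 and 7 codewords exists.


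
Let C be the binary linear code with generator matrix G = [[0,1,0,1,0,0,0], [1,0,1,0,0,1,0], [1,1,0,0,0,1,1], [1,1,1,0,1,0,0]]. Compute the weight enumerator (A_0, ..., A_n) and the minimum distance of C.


Weight distribution: A_0 = 1, A_2 = 1, A_3 = 6, A_4 = 5, A_5 = 2, A_6 = 1. Minimum distance d = 2.

Enumerate all 2^4 = 16 messages m ∈ F_2^4.
For each, compute codeword c = mG in F_2^7, then tally its weight.
  m = 0000 → c = 0000000, weight = 0.
  m = 1000 → c = 0101000, weight = 2.
  m = 0100 → c = 1010010, weight = 3.
  m = 1100 → c = 1111010, weight = 5.
  m = 0010 → c = 1100011, weight = 4.
  m = 1010 → c = 1001011, weight = 4.
  m = 0110 → c = 0110001, weight = 3.
  m = 1110 → c = 0011001, weight = 3.
  m = 0001 → c = 1110100, weight = 4.
  m = 1001 → c = 1011100, weight = 4.
  m = 0101 → c = 0100110, weight = 3.
  m = 1101 → c = 0001110, weight = 3.
  m = 0011 → c = 0010111, weight = 4.
  m = 1011 → c = 0111111, weight = 6.
  m = 0111 → c = 1000101, weight = 3.
  m = 1111 → c = 1101101, weight = 5.
Tally weights:
  weight 0: 1 codewords.
  weight 2: 1 codewords.
  weight 3: 6 codewords.
  weight 4: 5 codewords.
  weight 5: 2 codewords.
  weight 6: 1 codewords.
Minimum distance d = smallest w > 0 with A_w > 0 = 2.
Sanity: Σ A_w = 16 = 2^4 = 16 ✓.


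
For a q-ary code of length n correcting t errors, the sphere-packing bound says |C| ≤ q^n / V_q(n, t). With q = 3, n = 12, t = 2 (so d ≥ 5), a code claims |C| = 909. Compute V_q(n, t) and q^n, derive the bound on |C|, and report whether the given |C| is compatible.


V_q(n, t) = 289, q^n = 531441, Hamming bound = 1838, |C| = 909 ≤ bound (satisfied).

Step 1: Compute V_q(n, t) = Σ_{j=0}^2 C(n, j) (q−1)^j.
  j = 0: C(12,0)·(2)^0 = 1·1 = 1.
  j = 1: C(12,1)·(2)^1 = 12·2 = 24.
  j = 2: C(12,2)·(2)^2 = 66·4 = 264.
  V_q(n, t) = 1 + 24 + 264 = 289.
Step 2: q^n = 3^12 = 531441.
Step 3: Hamming bound ⌊q^n / V_q(n,t)⌋ = ⌊531441/289⌋ = 1838.
Step 4: Compare |C| = 909 to 1838: satisfied.
The claimed |C| lies below the Hamming bound.


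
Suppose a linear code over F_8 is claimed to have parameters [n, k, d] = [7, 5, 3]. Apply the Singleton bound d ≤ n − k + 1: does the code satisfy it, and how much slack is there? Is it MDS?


Singleton RHS = n − k + 1 = 3, slack = 0, bound satisfied, MDS.

Singleton bound: d ≤ n − k + 1.
Here n = 7, k = 5, so n − k + 1 = 3.
Given d = 3, check d ≤ 3: YES.
Slack = (n − k + 1) − d = 0.
The code is MDS (slack = 0).
Description: the claimed parameters are [7, 5, 3]_8; such a code would be MDS (meets Singleton bound).


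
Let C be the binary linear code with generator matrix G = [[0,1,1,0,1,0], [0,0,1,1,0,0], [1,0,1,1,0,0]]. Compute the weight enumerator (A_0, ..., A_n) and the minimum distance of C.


Weight distribution: A_0 = 1, A_1 = 1, A_2 = 1, A_3 = 3, A_4 = 2. Minimum distance d = 1.

Enumerate all 2^3 = 8 messages m ∈ F_2^3.
For each, compute codeword c = mG in F_2^6, then tally its weight.
  m = 000 → c = 000000, weight = 0.
  m = 100 → c = 011010, weight = 3.
  m = 010 → c = 001100, weight = 2.
  m = 110 → c = 010110, weight = 3.
  m = 001 → c = 101100, weight = 3.
  m = 101 → c = 110110, weight = 4.
  m = 011 → c = 100000, weight = 1.
  m = 111 → c = 111010, weight = 4.
Tally weights:
  weight 0: 1 codewords.
  weight 1: 1 codewords.
  weight 2: 1 codewords.
  weight 3: 3 codewords.
  weight 4: 2 codewords.
Minimum distance d = smallest w > 0 with A_w > 0 = 1.
Sanity: Σ A_w = 8 = 2^3 = 8 ✓.


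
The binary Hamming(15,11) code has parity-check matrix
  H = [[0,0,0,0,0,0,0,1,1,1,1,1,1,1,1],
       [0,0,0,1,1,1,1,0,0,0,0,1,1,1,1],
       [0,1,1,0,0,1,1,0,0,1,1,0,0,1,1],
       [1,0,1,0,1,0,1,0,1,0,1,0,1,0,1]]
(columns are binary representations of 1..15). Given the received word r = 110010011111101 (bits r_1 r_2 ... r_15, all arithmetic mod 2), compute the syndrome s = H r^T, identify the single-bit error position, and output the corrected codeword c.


s = (1, 0, 0, 0)^T, error position = 8, corrected codeword c = 110010001111101

Compute s = H r^T mod 2 one row at a time:
  s_1 = 1 + 1 + 1 + 1 + 1 + 1 + 0 + 1 = 7 ≡ 1 (mod 2).
  s_2 = 0 + 1 + 0 + 0 + 1 + 1 + 0 + 1 = 4 ≡ 0 (mod 2).
  s_3 = 1 + 0 + 0 + 0 + 1 + 1 + 0 + 1 = 4 ≡ 0 (mod 2).
  s_4 = 1 + 0 + 1 + 0 + 1 + 1 + 1 + 1 = 6 ≡ 0 (mod 2).
s = (1, 0, 0, 0)^T — this equals column 8 of H (binary 1000), so error is at position 8.
Correct: flip bit 8 of r = 110010011111101 to get c = 110010001111101.


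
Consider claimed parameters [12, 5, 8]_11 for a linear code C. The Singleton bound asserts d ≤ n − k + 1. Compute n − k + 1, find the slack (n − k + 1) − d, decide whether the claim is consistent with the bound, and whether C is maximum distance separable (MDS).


Singleton RHS = n − k + 1 = 8, slack = 0, bound satisfied, MDS.

Singleton bound: d ≤ n − k + 1.
Here n = 12, k = 5, so n − k + 1 = 8.
Given d = 8, check d ≤ 8: YES.
Slack = (n − k + 1) − d = 0.
The code is MDS (slack = 0).
Description: the claimed parameters are [12, 5, 8]_11; such a code would be MDS (meets Singleton bound).


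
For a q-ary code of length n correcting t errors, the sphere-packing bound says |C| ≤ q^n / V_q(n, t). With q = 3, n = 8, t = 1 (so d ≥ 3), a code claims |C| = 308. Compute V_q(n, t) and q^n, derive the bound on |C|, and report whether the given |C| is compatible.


V_q(n, t) = 17, q^n = 6561, Hamming bound = 385, |C| = 308 ≤ bound (satisfied).

Step 1: Compute V_q(n, t) = Σ_{j=0}^1 C(n, j) (q−1)^j.
  j = 0: C(8,0)·(2)^0 = 1·1 = 1.
  j = 1: C(8,1)·(2)^1 = 8·2 = 16.
  V_q(n, t) = 1 + 16 = 17.
Step 2: q^n = 3^8 = 6561.
Step 3: Hamming bound ⌊q^n / V_q(n,t)⌋ = ⌊6561/17⌋ = 385.
Step 4: Compare |C| = 308 to 385: satisfied.
The claimed |C| lies below the Hamming bound.


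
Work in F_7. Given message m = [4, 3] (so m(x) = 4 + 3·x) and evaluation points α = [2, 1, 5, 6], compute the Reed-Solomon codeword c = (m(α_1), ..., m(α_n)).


c = [3, 0, 5, 1]

Message polynomial: m(x) = 4 + 3·x (mod 7).
For each evaluation point α_i, compute m(α_i) mod 7:
  α_1 = 2: Horner steps 3 → 3, so m(2) = 3.
  α_2 = 1: Horner steps 3 → 0, so m(1) = 0.
  α_3 = 5: Horner steps 3 → 5, so m(5) = 5.
  α_4 = 6: Horner steps 3 → 1, so m(6) = 1.
Codeword c = [3, 0, 5, 1] ∈ F_7^4.


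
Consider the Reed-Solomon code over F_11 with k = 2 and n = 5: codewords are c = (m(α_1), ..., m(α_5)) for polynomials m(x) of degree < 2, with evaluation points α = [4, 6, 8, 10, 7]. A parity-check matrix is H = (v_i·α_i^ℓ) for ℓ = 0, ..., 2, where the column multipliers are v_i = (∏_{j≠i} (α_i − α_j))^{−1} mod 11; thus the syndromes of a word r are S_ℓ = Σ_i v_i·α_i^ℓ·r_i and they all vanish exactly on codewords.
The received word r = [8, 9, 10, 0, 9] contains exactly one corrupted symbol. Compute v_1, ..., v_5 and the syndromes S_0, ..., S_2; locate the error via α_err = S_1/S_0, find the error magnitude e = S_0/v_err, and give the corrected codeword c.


S = (3, 10, 4), error at position 5, error magnitude e = 5, c = [8, 9, 10, 0, 4].

Step 1: column multipliers v_i = (∏_{j≠i}(α_i − α_j))^{−1} mod 11.
  i = 1 (α = 4): (4−6)(4−8)(4−10)(4−7) = (−2)·(−4)·(−6)·(−3) = 144 ≡ 1, so v_1 = 1^{−1} = 1 (mod 11).
  i = 2 (α = 6): (6−4)(6−8)(6−10)(6−7) = 2·(−2)·(−4)·(−1) = −16 ≡ 6, so v_2 = 6^{−1} = 2 (mod 11).
  i = 3 (α = 8): (8−4)(8−6)(8−10)(8−7) = 4·2·(−2)·1 = −16 ≡ 6, so v_3 = 6^{−1} = 2 (mod 11).
  i = 4 (α = 10): (10−4)(10−6)(10−8)(10−7) = 6·4·2·3 = 144 ≡ 1, so v_4 = 1^{−1} = 1 (mod 11).
  i = 5 (α = 7): (7−4)(7−6)(7−8)(7−10) = 3·1·(−1)·(−3) = 9 ≡ 9, so v_5 = 9^{−1} = 5 (mod 11).
  v = [1, 2, 2, 1, 5].
Step 2: syndromes of r = [8, 9, 10, 0, 9] (all sums mod 11).
  S_0 = Σ v_i r_i = 1·8 + 2·9 + 2·10 + 1·0 + 5·9 = 91 ≡ 3.
  S_1 = Σ v_i α_i r_i = 1·4·8 + 2·6·9 + 2·8·10 + 1·10·0 + 5·7·9 = 615 ≡ 10.
  α_i^2 mod 11 = [5, 3, 9, 1, 5].
  S_2 = Σ v_i α_i^2 r_i = 1·5·8 + 2·3·9 + 2·9·10 + 1·1·0 + 5·5·9 = 499 ≡ 4.
  S = (3, 10, 4) ≠ 0, so r is not a codeword (an error is present).
Step 3: locate the error. For a single error e at position i, S_ℓ = v_i·e·α_i^ℓ, so α_err = S_1/S_0.
  S_0^{−1} = 3^{−1} = 4 (mod 11), so α_err = 10·4 = 40 ≡ 7 = α_5. Error position i = 5.
  Consistency check: S_2/S_1 = 4·10 = 40 ≡ 7 = α_err ✓ (single-error assumption holds).
Step 4: error magnitude e = S_0/v_5 = S_0·∏_{j≠5}(α_5 − α_j) = 3·9 = 27 ≡ 5 (mod 11).
Step 5: correct position 5: c_5 = r_5 − e = 9 − 5 ≡ 4 (mod 11). Hence c = [8, 9, 10, 0, 4].
  Check: interpolating c through the α_i gives m(x) = 6 + 6·x (degree < 2) with m(α_i) = c_i for every i, so c is indeed a codeword.


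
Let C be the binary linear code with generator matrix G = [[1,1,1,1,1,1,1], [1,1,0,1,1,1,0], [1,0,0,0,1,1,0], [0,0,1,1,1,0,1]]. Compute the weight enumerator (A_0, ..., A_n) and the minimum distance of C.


Weight distribution: A_0 = 1, A_2 = 4, A_3 = 3, A_4 = 3, A_5 = 4, A_7 = 1. Minimum distance d = 2.

Enumerate all 2^4 = 16 messages m ∈ F_2^4.
For each, compute codeword c = mG in F_2^7, then tally its weight.
  m = 0000 → c = 0000000, weight = 0.
  m = 1000 → c = 1111111, weight = 7.
  m = 0100 → c = 1101110, weight = 5.
  m = 1100 → c = 0010001, weight = 2.
  m = 0010 → c = 1000110, weight = 3.
  m = 1010 → c = 0111001, weight = 4.
  m = 0110 → c = 0101000, weight = 2.
  m = 1110 → c = 1010111, weight = 5.
  m = 0001 → c = 0011101, weight = 4.
  m = 1001 → c = 1100010, weight = 3.
  m = 0101 → c = 1110011, weight = 5.
  m = 1101 → c = 0001100, weight = 2.
  m = 0011 → c = 1011011, weight = 5.
  m = 1011 → c = 0100100, weight = 2.
  m = 0111 → c = 0110101, weight = 4.
  m = 1111 → c = 1001010, weight = 3.
Tally weights:
  weight 0: 1 codewords.
  weight 2: 4 codewords.
  weight 3: 3 codewords.
  weight 4: 3 codewords.
  weight 5: 4 codewords.
  weight 7: 1 codewords.
Minimum distance d = smallest w > 0 with A_w > 0 = 2.
Sanity: Σ A_w = 16 = 2^4 = 16 ✓.


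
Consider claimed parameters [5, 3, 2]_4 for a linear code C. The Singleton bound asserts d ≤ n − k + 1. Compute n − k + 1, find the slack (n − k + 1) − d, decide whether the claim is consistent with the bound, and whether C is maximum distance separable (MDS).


Singleton RHS = n − k + 1 = 3, slack = 1, bound satisfied, not MDS.

Singleton bound: d ≤ n − k + 1.
Here n = 5, k = 3, so n − k + 1 = 3.
Given d = 2, check d ≤ 3: YES.
Slack = (n − k + 1) − d = 1.
The code is NOT MDS (slack = 1 > 0).
Description: the claimed parameters are [5, 3, 2]_4; such a code would be non-MDS.


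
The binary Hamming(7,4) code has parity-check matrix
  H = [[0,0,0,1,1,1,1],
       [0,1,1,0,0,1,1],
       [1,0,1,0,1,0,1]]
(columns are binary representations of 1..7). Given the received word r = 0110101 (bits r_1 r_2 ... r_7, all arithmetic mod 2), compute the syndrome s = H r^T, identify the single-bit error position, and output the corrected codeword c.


s = (0, 1, 1)^T, error position = 3, corrected codeword c = 0100101

Compute s = H r^T mod 2 one row at a time:
  s_1 = 0 + 1 + 0 + 1 = 2 ≡ 0 (mod 2).
  s_2 = 1 + 1 + 0 + 1 = 3 ≡ 1 (mod 2).
  s_3 = 0 + 1 + 1 + 1 = 3 ≡ 1 (mod 2).
s = (0, 1, 1)^T — this equals column 3 of H (binary 011), so error is at position 3.
Correct: flip bit 3 of r = 0110101 to get c = 0100101.


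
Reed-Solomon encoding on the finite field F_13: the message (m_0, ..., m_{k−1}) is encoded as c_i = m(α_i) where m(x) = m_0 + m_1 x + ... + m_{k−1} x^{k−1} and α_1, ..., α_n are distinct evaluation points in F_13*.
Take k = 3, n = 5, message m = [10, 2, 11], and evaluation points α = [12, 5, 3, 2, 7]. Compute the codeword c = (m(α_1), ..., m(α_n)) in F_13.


c = [6, 9, 11, 6, 4]

Message polynomial: m(x) = 10 + 2·x + 11·x^2 (mod 13).
For each evaluation point α_i, compute m(α_i) mod 13:
  α_1 = 12: Horner steps 11 → 4 → 6, so m(12) = 6.
  α_2 = 5: Horner steps 11 → 5 → 9, so m(5) = 9.
  α_3 = 3: Horner steps 11 → 9 → 11, so m(3) = 11.
  α_4 = 2: Horner steps 11 → 11 → 6, so m(2) = 6.
  α_5 = 7: Horner steps 11 → 1 → 4, so m(7) = 4.
Codeword c = [6, 9, 11, 6, 4] ∈ F_13^5.


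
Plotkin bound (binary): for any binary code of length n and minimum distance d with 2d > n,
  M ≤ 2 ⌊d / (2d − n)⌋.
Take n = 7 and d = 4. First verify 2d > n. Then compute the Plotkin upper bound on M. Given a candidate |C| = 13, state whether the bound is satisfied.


Plotkin bound M ≤ 8; given |C| = 13 > bound (violated).

Check applicability: 2d = 8, n = 7.
2d − n = 1 > 0, so Plotkin applies.
Compute d/(2d−n) = 4/1 ≈ 4.0000.
⌊d/(2d−n)⌋ = 4.
Plotkin bound: M ≤ 2·4 = 8.
Given |C| = 13, check: VIOLATED.
This |C| is above the Plotkin bound, so no binary code with n = 7, d = 4 and 13 codewords exists.


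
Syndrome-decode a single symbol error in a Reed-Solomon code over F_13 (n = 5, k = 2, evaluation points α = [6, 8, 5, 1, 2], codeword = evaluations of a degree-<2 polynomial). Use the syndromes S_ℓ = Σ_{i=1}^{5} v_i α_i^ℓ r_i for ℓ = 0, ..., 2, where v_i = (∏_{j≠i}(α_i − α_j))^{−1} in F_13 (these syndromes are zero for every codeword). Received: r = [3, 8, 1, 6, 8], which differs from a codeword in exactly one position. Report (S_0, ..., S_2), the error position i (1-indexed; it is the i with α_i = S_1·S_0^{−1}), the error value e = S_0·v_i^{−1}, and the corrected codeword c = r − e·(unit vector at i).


S = (8, 12, 5), error at position 2, error magnitude e = 1, c = [3, 7, 1, 6, 8].

Step 1: column multipliers v_i = (∏_{j≠i}(α_i − α_j))^{−1} mod 13.
  i = 1 (α = 6): (6−8)(6−5)(6−1)(6−2) = (−2)·1·5·4 = −40 ≡ 12, so v_1 = 12^{−1} = 12 (mod 13).
  i = 2 (α = 8): (8−6)(8−5)(8−1)(8−2) = 2·3·7·6 = 252 ≡ 5, so v_2 = 5^{−1} = 8 (mod 13).
  i = 3 (α = 5): (5−6)(5−8)(5−1)(5−2) = (−1)·(−3)·4·3 = 36 ≡ 10, so v_3 = 10^{−1} = 4 (mod 13).
  i = 4 (α = 1): (1−6)(1−8)(1−5)(1−2) = (−5)·(−7)·(−4)·(−1) = 140 ≡ 10, so v_4 = 10^{−1} = 4 (mod 13).
  i = 5 (α = 2): (2−6)(2−8)(2−5)(2−1) = (−4)·(−6)·(−3)·1 = −72 ≡ 6, so v_5 = 6^{−1} = 11 (mod 13).
  v = [12, 8, 4, 4, 11].
Step 2: syndromes of r = [3, 8, 1, 6, 8] (all sums mod 13).
  S_0 = Σ v_i r_i = 12·3 + 8·8 + 4·1 + 4·6 + 11·8 = 216 ≡ 8.
  S_1 = Σ v_i α_i r_i = 12·6·3 + 8·8·8 + 4·5·1 + 4·1·6 + 11·2·8 = 948 ≡ 12.
  α_i^2 mod 13 = [10, 12, 12, 1, 4].
  S_2 = Σ v_i α_i^2 r_i = 12·10·3 + 8·12·8 + 4·12·1 + 4·1·6 + 11·4·8 = 1552 ≡ 5.
  S = (8, 12, 5) ≠ 0, so r is not a codeword (an error is present).
Step 3: locate the error. For a single error e at position i, S_ℓ = v_i·e·α_i^ℓ, so α_err = S_1/S_0.
  S_0^{−1} = 8^{−1} = 5 (mod 13), so α_err = 12·5 = 60 ≡ 8 = α_2. Error position i = 2.
  Consistency check: S_2/S_1 = 5·12 = 60 ≡ 8 = α_err ✓ (single-error assumption holds).
Step 4: error magnitude e = S_0/v_2 = S_0·∏_{j≠2}(α_2 − α_j) = 8·5 = 40 ≡ 1 (mod 13).
Step 5: correct position 2: c_2 = r_2 − e = 8 − 1 ≡ 7 (mod 13). Hence c = [3, 7, 1, 6, 8].
  Check: interpolating c through the α_i gives m(x) = 4 + 2·x (degree < 2) with m(α_i) = c_i for every i, so c is indeed a codeword.


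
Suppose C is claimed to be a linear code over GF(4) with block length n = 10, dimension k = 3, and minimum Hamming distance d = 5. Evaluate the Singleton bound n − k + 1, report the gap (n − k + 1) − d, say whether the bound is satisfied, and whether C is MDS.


Singleton RHS = n − k + 1 = 8, slack = 3, bound satisfied, not MDS.

Singleton bound: d ≤ n − k + 1.
Here n = 10, k = 3, so n − k + 1 = 8.
Given d = 5, check d ≤ 8: YES.
Slack = (n − k + 1) − d = 3.
The code is NOT MDS (slack = 3 > 0).
Description: the claimed parameters are [10, 3, 5]_4; such a code would be non-MDS.


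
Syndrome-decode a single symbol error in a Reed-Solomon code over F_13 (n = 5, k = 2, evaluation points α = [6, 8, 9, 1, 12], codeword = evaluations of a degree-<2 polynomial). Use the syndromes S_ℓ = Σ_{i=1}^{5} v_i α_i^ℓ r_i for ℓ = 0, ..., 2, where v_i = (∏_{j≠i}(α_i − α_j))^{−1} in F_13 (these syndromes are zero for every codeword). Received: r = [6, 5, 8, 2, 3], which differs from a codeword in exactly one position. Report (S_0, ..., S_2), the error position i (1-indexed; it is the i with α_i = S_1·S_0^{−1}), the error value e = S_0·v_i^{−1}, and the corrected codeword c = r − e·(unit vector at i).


S = (6, 2, 5), error at position 3, error magnitude e = 10, c = [6, 5, 11, 2, 3].

Step 1: column multipliers v_i = (∏_{j≠i}(α_i − α_j))^{−1} mod 13.
  i = 1 (α = 6): (6−8)(6−9)(6−1)(6−12) = (−2)·(−3)·5·(−6) = −180 ≡ 2, so v_1 = 2^{−1} = 7 (mod 13).
  i = 2 (α = 8): (8−6)(8−9)(8−1)(8−12) = 2·(−1)·7·(−4) = 56 ≡ 4, so v_2 = 4^{−1} = 10 (mod 13).
  i = 3 (α = 9): (9−6)(9−8)(9−1)(9−12) = 3·1·8·(−3) = −72 ≡ 6, so v_3 = 6^{−1} = 11 (mod 13).
  i = 4 (α = 1): (1−6)(1−8)(1−9)(1−12) = (−5)·(−7)·(−8)·(−11) = 3080 ≡ 12, so v_4 = 12^{−1} = 12 (mod 13).
  i = 5 (α = 12): (12−6)(12−8)(12−9)(12−1) = 6·4·3·11 = 792 ≡ 12, so v_5 = 12^{−1} = 12 (mod 13).
  v = [7, 10, 11, 12, 12].
Step 2: syndromes of r = [6, 5, 8, 2, 3] (all sums mod 13).
  S_0 = Σ v_i r_i = 7·6 + 10·5 + 11·8 + 12·2 + 12·3 = 240 ≡ 6.
  S_1 = Σ v_i α_i r_i = 7·6·6 + 10·8·5 + 11·9·8 + 12·1·2 + 12·12·3 = 1900 ≡ 2.
  α_i^2 mod 13 = [10, 12, 3, 1, 1].
  S_2 = Σ v_i α_i^2 r_i = 7·10·6 + 10·12·5 + 11·3·8 + 12·1·2 + 12·1·3 = 1344 ≡ 5.
  S = (6, 2, 5) ≠ 0, so r is not a codeword (an error is present).
Step 3: locate the error. For a single error e at position i, S_ℓ = v_i·e·α_i^ℓ, so α_err = S_1/S_0.
  S_0^{−1} = 6^{−1} = 11 (mod 13), so α_err = 2·11 = 22 ≡ 9 = α_3. Error position i = 3.
  Consistency check: S_2/S_1 = 5·7 = 35 ≡ 9 = α_err ✓ (single-error assumption holds).
Step 4: error magnitude e = S_0/v_3 = S_0·∏_{j≠3}(α_3 − α_j) = 6·6 = 36 ≡ 10 (mod 13).
Step 5: correct position 3: c_3 = r_3 − e = 8 − 10 ≡ 11 (mod 13). Hence c = [6, 5, 11, 2, 3].
  Check: interpolating c through the α_i gives m(x) = 9 + 6·x (degree < 2) with m(α_i) = c_i for every i, so c is indeed a codeword.


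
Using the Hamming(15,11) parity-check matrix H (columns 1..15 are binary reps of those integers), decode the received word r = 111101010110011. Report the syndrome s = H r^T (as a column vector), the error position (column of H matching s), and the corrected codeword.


s = (1, 0, 1, 0)^T, error position = 10, corrected codeword c = 111101010010011

Compute s = H r^T mod 2 one row at a time:
  s_1 = 1 + 0 + 1 + 1 + 0 + 0 + 1 + 1 = 5 ≡ 1 (mod 2).
  s_2 = 1 + 0 + 1 + 0 + 0 + 0 + 1 + 1 = 4 ≡ 0 (mod 2).
  s_3 = 1 + 1 + 1 + 0 + 1 + 1 + 1 + 1 = 7 ≡ 1 (mod 2).
  s_4 = 1 + 1 + 0 + 0 + 0 + 1 + 0 + 1 = 4 ≡ 0 (mod 2).
s = (1, 0, 1, 0)^T — this equals column 10 of H (binary 1010), so error is at position 10.
Correct: flip bit 10 of r = 111101010110011 to get c = 111101010010011.
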